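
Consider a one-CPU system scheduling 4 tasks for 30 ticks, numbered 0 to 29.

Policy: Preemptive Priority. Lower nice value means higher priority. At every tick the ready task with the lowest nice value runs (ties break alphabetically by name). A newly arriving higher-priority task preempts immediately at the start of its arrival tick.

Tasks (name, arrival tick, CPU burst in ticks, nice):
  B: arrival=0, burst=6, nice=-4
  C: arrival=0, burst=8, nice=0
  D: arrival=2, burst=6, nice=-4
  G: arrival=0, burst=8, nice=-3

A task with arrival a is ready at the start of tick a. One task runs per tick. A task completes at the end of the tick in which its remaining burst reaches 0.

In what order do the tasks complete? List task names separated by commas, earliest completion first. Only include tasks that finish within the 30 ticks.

t=0: ready={B,C,G} → run B
t=1: ready={B,C,G} → run B
t=2: ready={B,C,D,G} → run B
t=3: ready={B,C,D,G} → run B
t=4: ready={B,C,D,G} → run B
t=5: ready={B,C,D,G} → run B
t=6: ready={C,D,G} → run D
t=7: ready={C,D,G} → run D
t=8: ready={C,D,G} → run D
t=9: ready={C,D,G} → run D
t=10: ready={C,D,G} → run D
t=11: ready={C,D,G} → run D
t=12: ready={C,G} → run G
t=13: ready={C,G} → run G
t=14: ready={C,G} → run G
t=15: ready={C,G} → run G
t=16: ready={C,G} → run G
t=17: ready={C,G} → run G
t=18: ready={C,G} → run G
t=19: ready={C,G} → run G
t=20: ready={C} → run C
t=21: ready={C} → run C
t=22: ready={C} → run C
t=23: ready={C} → run C
t=24: ready={C} → run C
t=25: ready={C} → run C
t=26: ready={C} → run C
t=27: ready={C} → run C
t=28: (idle)
t=29: (idle)

completion order = B, D, G, C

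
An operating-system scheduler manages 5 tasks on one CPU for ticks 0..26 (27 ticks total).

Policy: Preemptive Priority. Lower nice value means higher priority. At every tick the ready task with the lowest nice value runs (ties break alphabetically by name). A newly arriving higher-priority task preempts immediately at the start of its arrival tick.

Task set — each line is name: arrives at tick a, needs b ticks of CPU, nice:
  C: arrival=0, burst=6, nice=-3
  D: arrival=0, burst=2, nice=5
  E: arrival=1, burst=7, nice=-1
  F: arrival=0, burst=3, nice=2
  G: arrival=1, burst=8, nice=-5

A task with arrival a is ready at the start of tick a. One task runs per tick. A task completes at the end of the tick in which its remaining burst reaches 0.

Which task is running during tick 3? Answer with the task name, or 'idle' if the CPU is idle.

running at tick 3 = G

t=0: ready={C,D,F} → run C
t=1: ready={C,D,E,F,G} → run G
t=2: ready={C,D,E,F,G} → run G
t=3: ready={C,D,E,F,G} → run G
t=4: ready={C,D,E,F,G} → run G
t=5: ready={C,D,E,F,G} → run G
t=6: ready={C,D,E,F,G} → run G
t=7: ready={C,D,E,F,G} → run G
t=8: ready={C,D,E,F,G} → run G
t=9: ready={C,D,E,F} → run C
t=10: ready={C,D,E,F} → run C
t=11: ready={C,D,E,F} → run C
t=12: ready={C,D,E,F} → run C
t=13: ready={C,D,E,F} → run C
t=14: ready={D,E,F} → run E
t=15: ready={D,E,F} → run E
t=16: ready={D,E,F} → run E
t=17: ready={D,E,F} → run E
t=18: ready={D,E,F} → run E
t=19: ready={D,E,F} → run E
t=20: ready={D,E,F} → run E
t=21: ready={D,F} → run F
t=22: ready={D,F} → run F
t=23: ready={D,F} → run F
t=24: ready={D} → run D
t=25: ready={D} → run D
t=26: (idle)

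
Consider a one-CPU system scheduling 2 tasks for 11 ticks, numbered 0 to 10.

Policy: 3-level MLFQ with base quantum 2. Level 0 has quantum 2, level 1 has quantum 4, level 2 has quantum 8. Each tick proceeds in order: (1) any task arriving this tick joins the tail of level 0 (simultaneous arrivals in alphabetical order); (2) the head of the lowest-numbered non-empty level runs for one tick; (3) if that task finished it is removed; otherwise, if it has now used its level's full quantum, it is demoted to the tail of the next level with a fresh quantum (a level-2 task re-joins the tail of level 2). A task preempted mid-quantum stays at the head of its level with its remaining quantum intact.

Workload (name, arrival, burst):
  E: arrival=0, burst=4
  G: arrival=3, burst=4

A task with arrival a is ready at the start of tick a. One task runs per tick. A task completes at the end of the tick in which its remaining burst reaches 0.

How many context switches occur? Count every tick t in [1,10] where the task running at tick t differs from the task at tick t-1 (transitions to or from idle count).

context switches = 4

t=0: L0/L1/L2 = E/-/- → run E
t=1: L0/L1/L2 = E/-/- → run E
t=2: L0/L1/L2 = -/E/- → run E
t=3: L0/L1/L2 = G/E/- → run G
t=4: L0/L1/L2 = G/E/- → run G
t=5: L0/L1/L2 = -/EG/- → run E
t=6: L0/L1/L2 = -/G/- → run G
t=7: L0/L1/L2 = -/G/- → run G
t=8: (idle)
t=9: (idle)
t=10: (idle)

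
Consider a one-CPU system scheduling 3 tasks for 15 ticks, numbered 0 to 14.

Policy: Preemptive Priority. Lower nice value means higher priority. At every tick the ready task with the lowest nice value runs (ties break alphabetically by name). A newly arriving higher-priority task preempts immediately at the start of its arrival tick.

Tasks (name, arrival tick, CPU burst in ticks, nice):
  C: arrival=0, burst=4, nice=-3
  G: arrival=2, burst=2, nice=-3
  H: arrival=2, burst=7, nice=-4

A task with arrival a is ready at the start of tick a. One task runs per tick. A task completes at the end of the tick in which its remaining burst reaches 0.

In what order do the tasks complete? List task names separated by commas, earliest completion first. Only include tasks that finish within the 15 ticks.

completion order = H, C, G

t=0: ready={C} → run C
t=1: ready={C} → run C
t=2: ready={C,G,H} → run H
t=3: ready={C,G,H} → run H
t=4: ready={C,G,H} → run H
t=5: ready={C,G,H} → run H
t=6: ready={C,G,H} → run H
t=7: ready={C,G,H} → run H
t=8: ready={C,G,H} → run H
t=9: ready={C,G} → run C
t=10: ready={C,G} → run C
t=11: ready={G} → run G
t=12: ready={G} → run G
t=13: (idle)
t=14: (idle)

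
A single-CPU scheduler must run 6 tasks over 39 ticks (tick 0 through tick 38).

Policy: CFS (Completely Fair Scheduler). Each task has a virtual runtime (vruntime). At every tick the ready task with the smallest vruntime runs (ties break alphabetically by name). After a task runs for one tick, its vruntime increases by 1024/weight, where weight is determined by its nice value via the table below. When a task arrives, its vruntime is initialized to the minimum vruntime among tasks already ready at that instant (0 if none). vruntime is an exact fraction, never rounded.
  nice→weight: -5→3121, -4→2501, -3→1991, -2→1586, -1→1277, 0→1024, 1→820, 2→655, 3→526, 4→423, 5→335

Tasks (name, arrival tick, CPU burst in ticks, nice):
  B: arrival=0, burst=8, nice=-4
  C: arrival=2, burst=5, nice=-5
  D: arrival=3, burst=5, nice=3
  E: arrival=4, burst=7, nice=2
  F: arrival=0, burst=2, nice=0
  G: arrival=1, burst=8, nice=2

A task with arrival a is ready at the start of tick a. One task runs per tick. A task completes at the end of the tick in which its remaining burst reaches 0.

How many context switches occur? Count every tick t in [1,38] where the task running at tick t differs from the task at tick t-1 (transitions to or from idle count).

context switches = 32

t=0: vr[B=0 F=0] → run B
t=1: vr[B=1024/2501 F=0 G=0] → run F
t=2: vr[B=1024/2501 C=0 F=1 G=0] → run C
t=3: vr[B=1024/2501 C=1024/3121 D=0 F=1 G=0] → run D
t=4: vr[B=1024/2501 C=1024/3121 D=512/263 E=0 F=1 G=0] → run E
t=5: vr[B=1024/2501 C=1024/3121 D=512/263 E=1024/655 F=1 G=0] → run G
t=6: vr[B=1024/2501 C=1024/3121 D=512/263 E=1024/655 F=1 G=1024/655] → run C
t=7: vr[B=1024/2501 C=2048/3121 D=512/263 E=1024/655 F=1 G=1024/655] → run B
t=8: vr[B=2048/2501 C=2048/3121 D=512/263 E=1024/655 F=1 G=1024/655] → run C
t=9: vr[B=2048/2501 C=3072/3121 D=512/263 E=1024/655 F=1 G=1024/655] → run B
t=10: vr[B=3072/2501 C=3072/3121 D=512/263 E=1024/655 F=1 G=1024/655] → run C
t=11: vr[B=3072/2501 C=4096/3121 D=512/263 E=1024/655 F=1 G=1024/655] → run F
t=12: vr[B=3072/2501 C=4096/3121 D=512/263 E=1024/655 G=1024/655] → run B
t=13: vr[B=4096/2501 C=4096/3121 D=512/263 E=1024/655 G=1024/655] → run C
t=14: vr[B=4096/2501 D=512/263 E=1024/655 G=1024/655] → run E
t=15: vr[B=4096/2501 D=512/263 E=2048/655 G=1024/655] → run G
t=16: vr[B=4096/2501 D=512/263 E=2048/655 G=2048/655] → run B
t=17: vr[B=5120/2501 D=512/263 E=2048/655 G=2048/655] → run D
t=18: vr[B=5120/2501 D=1024/263 E=2048/655 G=2048/655] → run B
t=19: vr[B=6144/2501 D=1024/263 E=2048/655 G=2048/655] → run B
t=20: vr[B=7168/2501 D=1024/263 E=2048/655 G=2048/655] → run B
t=21: vr[D=1024/263 E=2048/655 G=2048/655] → run E
t=22: vr[D=1024/263 E=3072/655 G=2048/655] → run G
t=23: vr[D=1024/263 E=3072/655 G=3072/655] → run D
t=24: vr[D=1536/263 E=3072/655 G=3072/655] → run E
t=25: vr[D=1536/263 E=4096/655 G=3072/655] → run G
t=26: vr[D=1536/263 E=4096/655 G=4096/655] → run D
t=27: vr[D=2048/263 E=4096/655 G=4096/655] → run E
t=28: vr[D=2048/263 E=1024/131 G=4096/655] → run G
t=29: vr[D=2048/263 E=1024/131 G=1024/131] → run D
t=30: vr[E=1024/131 G=1024/131] → run E
t=31: vr[E=6144/655 G=1024/131] → run G
t=32: vr[E=6144/655 G=6144/655] → run E
t=33: vr[G=6144/655] → run G
t=34: vr[G=7168/655] → run G
t=35: (idle)
t=36: (idle)
t=37: (idle)
t=38: (idle)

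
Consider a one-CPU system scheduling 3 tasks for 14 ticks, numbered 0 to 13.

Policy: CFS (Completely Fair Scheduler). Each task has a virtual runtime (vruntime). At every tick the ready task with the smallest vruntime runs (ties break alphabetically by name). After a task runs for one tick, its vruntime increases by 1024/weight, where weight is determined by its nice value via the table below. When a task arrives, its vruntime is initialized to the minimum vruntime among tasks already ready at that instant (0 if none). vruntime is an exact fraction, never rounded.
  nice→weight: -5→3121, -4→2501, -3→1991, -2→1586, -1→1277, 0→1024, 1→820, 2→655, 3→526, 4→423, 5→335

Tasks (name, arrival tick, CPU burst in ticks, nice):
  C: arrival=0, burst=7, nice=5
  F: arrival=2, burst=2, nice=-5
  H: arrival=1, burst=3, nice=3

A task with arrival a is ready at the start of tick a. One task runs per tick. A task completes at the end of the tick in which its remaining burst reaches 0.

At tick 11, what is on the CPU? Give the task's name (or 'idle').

t=0: vr[C=0] → run C
t=1: vr[C=1024/335 H=1024/335] → run C
t=2: vr[C=2048/335 F=1024/335 H=1024/335] → run F
t=3: vr[C=2048/335 F=3538944/1045535 H=1024/335] → run H
t=4: vr[C=2048/335 F=3538944/1045535 H=440832/88105] → run F
t=5: vr[C=2048/335 H=440832/88105] → run H
t=6: vr[C=2048/335 H=612352/88105] → run C
t=7: vr[C=3072/335 H=612352/88105] → run H
t=8: vr[C=3072/335] → run C
t=9: vr[C=4096/335] → run C
t=10: vr[C=1024/67] → run C
t=11: vr[C=6144/335] → run C
t=12: (idle)
t=13: (idle)

running at tick 11 = C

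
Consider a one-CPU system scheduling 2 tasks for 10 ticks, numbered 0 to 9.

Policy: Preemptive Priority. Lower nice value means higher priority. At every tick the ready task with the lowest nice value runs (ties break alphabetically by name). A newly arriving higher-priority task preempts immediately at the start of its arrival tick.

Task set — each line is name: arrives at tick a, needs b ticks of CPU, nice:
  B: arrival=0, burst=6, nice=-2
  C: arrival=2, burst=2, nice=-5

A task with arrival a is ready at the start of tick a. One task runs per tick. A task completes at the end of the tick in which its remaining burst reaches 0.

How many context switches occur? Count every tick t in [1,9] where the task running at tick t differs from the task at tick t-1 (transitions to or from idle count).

t=0: ready={B} → run B
t=1: ready={B} → run B
t=2: ready={B,C} → run C
t=3: ready={B,C} → run C
t=4: ready={B} → run B
t=5: ready={B} → run B
t=6: ready={B} → run B
t=7: ready={B} → run B
t=8: (idle)
t=9: (idle)

context switches = 3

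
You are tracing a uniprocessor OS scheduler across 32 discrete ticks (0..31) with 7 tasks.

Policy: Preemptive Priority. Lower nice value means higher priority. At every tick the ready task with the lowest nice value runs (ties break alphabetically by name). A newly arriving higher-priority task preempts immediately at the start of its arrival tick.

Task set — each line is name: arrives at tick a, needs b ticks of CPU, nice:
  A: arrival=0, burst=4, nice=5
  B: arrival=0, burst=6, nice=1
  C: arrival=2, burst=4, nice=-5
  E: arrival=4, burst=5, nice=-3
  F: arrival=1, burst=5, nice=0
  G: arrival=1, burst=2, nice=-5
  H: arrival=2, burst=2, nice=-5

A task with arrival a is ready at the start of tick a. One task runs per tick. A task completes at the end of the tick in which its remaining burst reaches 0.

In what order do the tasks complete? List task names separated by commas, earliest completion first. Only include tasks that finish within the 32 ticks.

t=0: ready={A,B} → run B
t=1: ready={A,B,F,G} → run G
t=2: ready={A,B,C,F,G,H} → run C
t=3: ready={A,B,C,F,G,H} → run C
t=4: ready={A,B,C,E,F,G,H} → run C
t=5: ready={A,B,C,E,F,G,H} → run C
t=6: ready={A,B,E,F,G,H} → run G
t=7: ready={A,B,E,F,H} → run H
t=8: ready={A,B,E,F,H} → run H
t=9: ready={A,B,E,F} → run E
t=10: ready={A,B,E,F} → run E
t=11: ready={A,B,E,F} → run E
t=12: ready={A,B,E,F} → run E
t=13: ready={A,B,E,F} → run E
t=14: ready={A,B,F} → run F
t=15: ready={A,B,F} → run F
t=16: ready={A,B,F} → run F
t=17: ready={A,B,F} → run F
t=18: ready={A,B,F} → run F
t=19: ready={A,B} → run B
t=20: ready={A,B} → run B
t=21: ready={A,B} → run B
t=22: ready={A,B} → run B
t=23: ready={A,B} → run B
t=24: ready={A} → run A
t=25: ready={A} → run A
t=26: ready={A} → run A
t=27: ready={A} → run A
t=28: (idle)
t=29: (idle)
t=30: (idle)
t=31: (idle)

completion order = C, G, H, E, F, B, A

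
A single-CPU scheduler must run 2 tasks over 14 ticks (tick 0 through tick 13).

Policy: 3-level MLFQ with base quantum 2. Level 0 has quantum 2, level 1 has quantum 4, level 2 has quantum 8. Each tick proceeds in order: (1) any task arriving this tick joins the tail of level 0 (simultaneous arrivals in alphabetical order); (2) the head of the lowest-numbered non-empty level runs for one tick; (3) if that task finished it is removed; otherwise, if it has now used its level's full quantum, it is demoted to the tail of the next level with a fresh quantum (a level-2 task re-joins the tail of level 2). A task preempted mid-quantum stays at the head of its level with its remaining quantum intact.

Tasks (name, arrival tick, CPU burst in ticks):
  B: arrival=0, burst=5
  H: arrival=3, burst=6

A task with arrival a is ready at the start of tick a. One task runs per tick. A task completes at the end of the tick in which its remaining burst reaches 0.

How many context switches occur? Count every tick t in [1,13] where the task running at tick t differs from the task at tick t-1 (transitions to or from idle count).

context switches = 4

t=0: L0/L1/L2 = B/-/- → run B
t=1: L0/L1/L2 = B/-/- → run B
t=2: L0/L1/L2 = -/B/- → run B
t=3: L0/L1/L2 = H/B/- → run H
t=4: L0/L1/L2 = H/B/- → run H
t=5: L0/L1/L2 = -/BH/- → run B
t=6: L0/L1/L2 = -/BH/- → run B
t=7: L0/L1/L2 = -/H/- → run H
t=8: L0/L1/L2 = -/H/- → run H
t=9: L0/L1/L2 = -/H/- → run H
t=10: L0/L1/L2 = -/H/- → run H
t=11: (idle)
t=12: (idle)
t=13: (idle)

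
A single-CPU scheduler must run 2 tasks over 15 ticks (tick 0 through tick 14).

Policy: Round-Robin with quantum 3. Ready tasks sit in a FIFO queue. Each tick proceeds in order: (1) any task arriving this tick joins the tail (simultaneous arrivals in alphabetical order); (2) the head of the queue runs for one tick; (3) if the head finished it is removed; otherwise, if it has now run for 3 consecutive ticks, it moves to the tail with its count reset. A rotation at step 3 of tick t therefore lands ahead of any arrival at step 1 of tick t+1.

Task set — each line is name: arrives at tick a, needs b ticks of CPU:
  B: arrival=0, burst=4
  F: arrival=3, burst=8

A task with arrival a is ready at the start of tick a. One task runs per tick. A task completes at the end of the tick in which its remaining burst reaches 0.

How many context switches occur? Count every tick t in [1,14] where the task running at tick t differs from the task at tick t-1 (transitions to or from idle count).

t=0: queue=[B] q_used=0 → run B
t=1: queue=[B] q_used=1 → run B
t=2: queue=[B] q_used=2 → run B
t=3: queue=[B,F] q_used=0 → run B
t=4: queue=[F] q_used=0 → run F
t=5: queue=[F] q_used=1 → run F
t=6: queue=[F] q_used=2 → run F
t=7: queue=[F] q_used=0 → run F
t=8: queue=[F] q_used=1 → run F
t=9: queue=[F] q_used=2 → run F
t=10: queue=[F] q_used=0 → run F
t=11: queue=[F] q_used=1 → run F
t=12: (idle)
t=13: (idle)
t=14: (idle)

context switches = 2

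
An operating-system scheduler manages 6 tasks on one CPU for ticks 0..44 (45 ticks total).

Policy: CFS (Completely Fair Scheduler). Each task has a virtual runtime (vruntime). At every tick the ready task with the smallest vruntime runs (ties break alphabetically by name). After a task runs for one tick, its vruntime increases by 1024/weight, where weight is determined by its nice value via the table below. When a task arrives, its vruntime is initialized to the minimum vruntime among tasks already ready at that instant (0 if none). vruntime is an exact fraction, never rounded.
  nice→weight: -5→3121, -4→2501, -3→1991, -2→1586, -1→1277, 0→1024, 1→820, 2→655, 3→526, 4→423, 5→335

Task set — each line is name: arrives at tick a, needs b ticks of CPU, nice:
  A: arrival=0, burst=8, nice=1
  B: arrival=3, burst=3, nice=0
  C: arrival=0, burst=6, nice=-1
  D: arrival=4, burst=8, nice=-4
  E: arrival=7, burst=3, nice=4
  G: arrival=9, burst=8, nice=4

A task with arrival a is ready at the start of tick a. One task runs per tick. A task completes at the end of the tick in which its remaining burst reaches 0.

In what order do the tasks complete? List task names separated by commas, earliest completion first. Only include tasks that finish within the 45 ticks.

completion order = B, C, D, E, A, G

t=0: vr[A=0 C=0] → run A
t=1: vr[A=256/205 C=0] → run C
t=2: vr[A=256/205 C=1024/1277] → run C
t=3: vr[A=256/205 B=256/205 C=2048/1277] → run A
t=4: vr[A=512/205 B=256/205 C=2048/1277 D=256/205] → run B
t=5: vr[A=512/205 B=461/205 C=2048/1277 D=256/205] → run D
t=6: vr[A=512/205 B=461/205 C=2048/1277 D=20736/12505] → run C
t=7: vr[A=512/205 B=461/205 C=3072/1277 D=20736/12505 E=20736/12505] → run D
t=8: vr[A=512/205 B=461/205 C=3072/1277 D=25856/12505 E=20736/12505] → run E
t=9: vr[A=512/205 B=461/205 C=3072/1277 D=25856/12505 E=21576448/5289615 G=25856/12505] → run D
t=10: vr[A=512/205 B=461/205 C=3072/1277 D=30976/12505 E=21576448/5289615 G=25856/12505] → run G
t=11: vr[A=512/205 B=461/205 C=3072/1277 D=30976/12505 E=21576448/5289615 G=23742208/5289615] → run B
t=12: vr[A=512/205 B=666/205 C=3072/1277 D=30976/12505 E=21576448/5289615 G=23742208/5289615] → run C
t=13: vr[A=512/205 B=666/205 C=4096/1277 D=30976/12505 E=21576448/5289615 G=23742208/5289615] → run D
t=14: vr[A=512/205 B=666/205 C=4096/1277 D=36096/12505 E=21576448/5289615 G=23742208/5289615] → run A
t=15: vr[A=768/205 B=666/205 C=4096/1277 D=36096/12505 E=21576448/5289615 G=23742208/5289615] → run D
t=16: vr[A=768/205 B=666/205 C=4096/1277 D=41216/12505 E=21576448/5289615 G=23742208/5289615] → run C
t=17: vr[A=768/205 B=666/205 C=5120/1277 D=41216/12505 E=21576448/5289615 G=23742208/5289615] → run B
t=18: vr[A=768/205 C=5120/1277 D=41216/12505 E=21576448/5289615 G=23742208/5289615] → run D
t=19: vr[A=768/205 C=5120/1277 D=46336/12505 E=21576448/5289615 G=23742208/5289615] → run D
t=20: vr[A=768/205 C=5120/1277 D=51456/12505 E=21576448/5289615 G=23742208/5289615] → run A
t=21: vr[A=1024/205 C=5120/1277 D=51456/12505 E=21576448/5289615 G=23742208/5289615] → run C
t=22: vr[A=1024/205 D=51456/12505 E=21576448/5289615 G=23742208/5289615] → run E
t=23: vr[A=1024/205 D=51456/12505 E=34381568/5289615 G=23742208/5289615] → run D
t=24: vr[A=1024/205 E=34381568/5289615 G=23742208/5289615] → run G
t=25: vr[A=1024/205 E=34381568/5289615 G=36547328/5289615] → run A
t=26: vr[A=256/41 E=34381568/5289615 G=36547328/5289615] → run A
t=27: vr[A=1536/205 E=34381568/5289615 G=36547328/5289615] → run E
t=28: vr[A=1536/205 G=36547328/5289615] → run G
t=29: vr[A=1536/205 G=16450816/1763205] → run A
t=30: vr[A=1792/205 G=16450816/1763205] → run A
t=31: vr[G=16450816/1763205] → run G
t=32: vr[G=62157568/5289615] → run G
t=33: vr[G=74962688/5289615] → run G
t=34: vr[G=29255936/1763205] → run G
t=35: vr[G=100572928/5289615] → run G
t=36: (idle)
t=37: (idle)
t=38: (idle)
t=39: (idle)
t=40: (idle)
t=41: (idle)
t=42: (idle)
t=43: (idle)
t=44: (idle)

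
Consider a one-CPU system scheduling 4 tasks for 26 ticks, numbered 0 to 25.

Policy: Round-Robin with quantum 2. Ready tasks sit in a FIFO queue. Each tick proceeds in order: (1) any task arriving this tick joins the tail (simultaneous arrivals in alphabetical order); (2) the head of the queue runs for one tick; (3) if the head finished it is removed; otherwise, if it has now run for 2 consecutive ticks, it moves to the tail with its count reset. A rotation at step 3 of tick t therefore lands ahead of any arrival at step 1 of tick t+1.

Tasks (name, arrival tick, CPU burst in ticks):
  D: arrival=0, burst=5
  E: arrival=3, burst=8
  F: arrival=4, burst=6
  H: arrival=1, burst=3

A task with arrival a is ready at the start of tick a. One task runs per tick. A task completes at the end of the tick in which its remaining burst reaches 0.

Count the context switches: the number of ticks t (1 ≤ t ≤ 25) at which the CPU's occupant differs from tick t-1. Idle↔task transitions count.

t=0: queue=[D] q_used=0 → run D
t=1: queue=[D,H] q_used=1 → run D
t=2: queue=[H,D] q_used=0 → run H
t=3: queue=[H,D,E] q_used=1 → run H
t=4: queue=[D,E,H,F] q_used=0 → run D
t=5: queue=[D,E,H,F] q_used=1 → run D
t=6: queue=[E,H,F,D] q_used=0 → run E
t=7: queue=[E,H,F,D] q_used=1 → run E
t=8: queue=[H,F,D,E] q_used=0 → run H
t=9: queue=[F,D,E] q_used=0 → run F
t=10: queue=[F,D,E] q_used=1 → run F
t=11: queue=[D,E,F] q_used=0 → run D
t=12: queue=[E,F] q_used=0 → run E
t=13: queue=[E,F] q_used=1 → run E
t=14: queue=[F,E] q_used=0 → run F
t=15: queue=[F,E] q_used=1 → run F
t=16: queue=[E,F] q_used=0 → run E
t=17: queue=[E,F] q_used=1 → run E
t=18: queue=[F,E] q_used=0 → run F
t=19: queue=[F,E] q_used=1 → run F
t=20: queue=[E] q_used=0 → run E
t=21: queue=[E] q_used=1 → run E
t=22: (idle)
t=23: (idle)
t=24: (idle)
t=25: (idle)

context switches = 12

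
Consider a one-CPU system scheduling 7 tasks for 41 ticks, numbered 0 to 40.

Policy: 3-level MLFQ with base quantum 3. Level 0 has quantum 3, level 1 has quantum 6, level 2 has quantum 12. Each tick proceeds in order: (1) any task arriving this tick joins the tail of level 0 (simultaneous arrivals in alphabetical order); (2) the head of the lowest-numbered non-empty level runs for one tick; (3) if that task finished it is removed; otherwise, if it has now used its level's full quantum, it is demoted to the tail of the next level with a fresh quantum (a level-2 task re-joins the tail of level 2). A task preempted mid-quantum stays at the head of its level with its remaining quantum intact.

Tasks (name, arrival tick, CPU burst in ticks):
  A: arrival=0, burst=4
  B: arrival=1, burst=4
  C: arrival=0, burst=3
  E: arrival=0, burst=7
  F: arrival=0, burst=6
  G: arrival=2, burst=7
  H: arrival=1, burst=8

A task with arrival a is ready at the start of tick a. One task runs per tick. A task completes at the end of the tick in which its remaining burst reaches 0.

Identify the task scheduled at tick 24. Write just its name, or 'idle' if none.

running at tick 24 = E

t=0: L0/L1/L2 = ACEF/-/- → run A
t=1: L0/L1/L2 = ACEFBH/-/- → run A
t=2: L0/L1/L2 = ACEFBHG/-/- → run A
t=3: L0/L1/L2 = CEFBHG/A/- → run C
t=4: L0/L1/L2 = CEFBHG/A/- → run C
t=5: L0/L1/L2 = CEFBHG/A/- → run C
t=6: L0/L1/L2 = EFBHG/A/- → run E
t=7: L0/L1/L2 = EFBHG/A/- → run E
t=8: L0/L1/L2 = EFBHG/A/- → run E
t=9: L0/L1/L2 = FBHG/AE/- → run F
t=10: L0/L1/L2 = FBHG/AE/- → run F
t=11: L0/L1/L2 = FBHG/AE/- → run F
t=12: L0/L1/L2 = BHG/AEF/- → run B
t=13: L0/L1/L2 = BHG/AEF/- → run B
t=14: L0/L1/L2 = BHG/AEF/- → run B
t=15: L0/L1/L2 = HG/AEFB/- → run H
t=16: L0/L1/L2 = HG/AEFB/- → run H
t=17: L0/L1/L2 = HG/AEFB/- → run H
t=18: L0/L1/L2 = G/AEFBH/- → run G
t=19: L0/L1/L2 = G/AEFBH/- → run G
t=20: L0/L1/L2 = G/AEFBH/- → run G
t=21: L0/L1/L2 = -/AEFBHG/- → run A
t=22: L0/L1/L2 = -/EFBHG/- → run E
t=23: L0/L1/L2 = -/EFBHG/- → run E
t=24: L0/L1/L2 = -/EFBHG/- → run E
t=25: L0/L1/L2 = -/EFBHG/- → run E
t=26: L0/L1/L2 = -/FBHG/- → run F
t=27: L0/L1/L2 = -/FBHG/- → run F
t=28: L0/L1/L2 = -/FBHG/- → run F
t=29: L0/L1/L2 = -/BHG/- → run B
t=30: L0/L1/L2 = -/HG/- → run H
t=31: L0/L1/L2 = -/HG/- → run H
t=32: L0/L1/L2 = -/HG/- → run H
t=33: L0/L1/L2 = -/HG/- → run H
t=34: L0/L1/L2 = -/HG/- → run H
t=35: L0/L1/L2 = -/G/- → run G
t=36: L0/L1/L2 = -/G/- → run G
t=37: L0/L1/L2 = -/G/- → run G
t=38: L0/L1/L2 = -/G/- → run G
t=39: (idle)
t=40: (idle)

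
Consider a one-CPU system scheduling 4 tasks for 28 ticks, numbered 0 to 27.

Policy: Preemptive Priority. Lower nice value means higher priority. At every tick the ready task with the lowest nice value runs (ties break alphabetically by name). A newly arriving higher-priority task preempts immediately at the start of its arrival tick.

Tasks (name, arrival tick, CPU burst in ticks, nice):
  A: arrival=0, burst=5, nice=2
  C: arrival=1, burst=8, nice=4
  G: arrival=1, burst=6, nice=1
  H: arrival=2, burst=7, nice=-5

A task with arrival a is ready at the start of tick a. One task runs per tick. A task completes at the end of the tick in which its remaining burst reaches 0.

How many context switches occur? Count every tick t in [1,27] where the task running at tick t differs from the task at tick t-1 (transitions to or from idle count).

t=0: ready={A} → run A
t=1: ready={A,C,G} → run G
t=2: ready={A,C,G,H} → run H
t=3: ready={A,C,G,H} → run H
t=4: ready={A,C,G,H} → run H
t=5: ready={A,C,G,H} → run H
t=6: ready={A,C,G,H} → run H
t=7: ready={A,C,G,H} → run H
t=8: ready={A,C,G,H} → run H
t=9: ready={A,C,G} → run G
t=10: ready={A,C,G} → run G
t=11: ready={A,C,G} → run G
t=12: ready={A,C,G} → run G
t=13: ready={A,C,G} → run G
t=14: ready={A,C} → run A
t=15: ready={A,C} → run A
t=16: ready={A,C} → run A
t=17: ready={A,C} → run A
t=18: ready={C} → run C
t=19: ready={C} → run C
t=20: ready={C} → run C
t=21: ready={C} → run C
t=22: ready={C} → run C
t=23: ready={C} → run C
t=24: ready={C} → run C
t=25: ready={C} → run C
t=26: (idle)
t=27: (idle)

context switches = 6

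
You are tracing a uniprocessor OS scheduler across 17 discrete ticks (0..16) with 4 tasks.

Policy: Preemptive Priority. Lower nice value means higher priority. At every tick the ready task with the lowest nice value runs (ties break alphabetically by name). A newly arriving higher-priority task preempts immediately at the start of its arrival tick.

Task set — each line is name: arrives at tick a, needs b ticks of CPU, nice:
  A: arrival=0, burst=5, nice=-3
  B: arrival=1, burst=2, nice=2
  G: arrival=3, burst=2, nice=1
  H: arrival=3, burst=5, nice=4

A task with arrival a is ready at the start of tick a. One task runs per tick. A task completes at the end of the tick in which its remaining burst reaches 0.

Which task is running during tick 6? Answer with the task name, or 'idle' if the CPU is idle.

t=0: ready={A} → run A
t=1: ready={A,B} → run A
t=2: ready={A,B} → run A
t=3: ready={A,B,G,H} → run A
t=4: ready={A,B,G,H} → run A
t=5: ready={B,G,H} → run G
t=6: ready={B,G,H} → run G
t=7: ready={B,H} → run B
t=8: ready={B,H} → run B
t=9: ready={H} → run H
t=10: ready={H} → run H
t=11: ready={H} → run H
t=12: ready={H} → run H
t=13: ready={H} → run H
t=14: (idle)
t=15: (idle)
t=16: (idle)

running at tick 6 = G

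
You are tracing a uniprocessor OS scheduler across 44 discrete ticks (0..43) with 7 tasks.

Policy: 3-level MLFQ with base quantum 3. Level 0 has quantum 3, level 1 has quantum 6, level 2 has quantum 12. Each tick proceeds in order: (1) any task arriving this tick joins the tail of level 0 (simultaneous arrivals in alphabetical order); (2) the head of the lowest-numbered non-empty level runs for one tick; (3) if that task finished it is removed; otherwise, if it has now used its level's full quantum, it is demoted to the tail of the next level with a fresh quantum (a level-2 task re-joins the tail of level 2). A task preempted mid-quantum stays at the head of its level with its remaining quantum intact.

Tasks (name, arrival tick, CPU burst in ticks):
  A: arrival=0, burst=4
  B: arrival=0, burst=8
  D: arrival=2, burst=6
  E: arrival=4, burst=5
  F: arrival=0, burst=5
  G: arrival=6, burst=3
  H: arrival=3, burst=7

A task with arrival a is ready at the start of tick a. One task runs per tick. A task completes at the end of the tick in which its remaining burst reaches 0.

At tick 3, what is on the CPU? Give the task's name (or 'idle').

running at tick 3 = B

t=0: L0/L1/L2 = ABF/-/- → run A
t=1: L0/L1/L2 = ABF/-/- → run A
t=2: L0/L1/L2 = ABFD/-/- → run A
t=3: L0/L1/L2 = BFDH/A/- → run B
t=4: L0/L1/L2 = BFDHE/A/- → run B
t=5: L0/L1/L2 = BFDHE/A/- → run B
t=6: L0/L1/L2 = FDHEG/AB/- → run F
t=7: L0/L1/L2 = FDHEG/AB/- → run F
t=8: L0/L1/L2 = FDHEG/AB/- → run F
t=9: L0/L1/L2 = DHEG/ABF/- → run D
t=10: L0/L1/L2 = DHEG/ABF/- → run D
t=11: L0/L1/L2 = DHEG/ABF/- → run D
t=12: L0/L1/L2 = HEG/ABFD/- → run H
t=13: L0/L1/L2 = HEG/ABFD/- → run H
t=14: L0/L1/L2 = HEG/ABFD/- → run H
t=15: L0/L1/L2 = EG/ABFDH/- → run E
t=16: L0/L1/L2 = EG/ABFDH/- → run E
t=17: L0/L1/L2 = EG/ABFDH/- → run E
t=18: L0/L1/L2 = G/ABFDHE/- → run G
t=19: L0/L1/L2 = G/ABFDHE/- → run G
t=20: L0/L1/L2 = G/ABFDHE/- → run G
t=21: L0/L1/L2 = -/ABFDHE/- → run A
t=22: L0/L1/L2 = -/BFDHE/- → run B
t=23: L0/L1/L2 = -/BFDHE/- → run B
t=24: L0/L1/L2 = -/BFDHE/- → run B
t=25: L0/L1/L2 = -/BFDHE/- → run B
t=26: L0/L1/L2 = -/BFDHE/- → run B
t=27: L0/L1/L2 = -/FDHE/- → run F
t=28: L0/L1/L2 = -/FDHE/- → run F
t=29: L0/L1/L2 = -/DHE/- → run D
t=30: L0/L1/L2 = -/DHE/- → run D
t=31: L0/L1/L2 = -/DHE/- → run D
t=32: L0/L1/L2 = -/HE/- → run H
t=33: L0/L1/L2 = -/HE/- → run H
t=34: L0/L1/L2 = -/HE/- → run H
t=35: L0/L1/L2 = -/HE/- → run H
t=36: L0/L1/L2 = -/E/- → run E
t=37: L0/L1/L2 = -/E/- → run E
t=38: (idle)
t=39: (idle)
t=40: (idle)
t=41: (idle)
t=42: (idle)
t=43: (idle)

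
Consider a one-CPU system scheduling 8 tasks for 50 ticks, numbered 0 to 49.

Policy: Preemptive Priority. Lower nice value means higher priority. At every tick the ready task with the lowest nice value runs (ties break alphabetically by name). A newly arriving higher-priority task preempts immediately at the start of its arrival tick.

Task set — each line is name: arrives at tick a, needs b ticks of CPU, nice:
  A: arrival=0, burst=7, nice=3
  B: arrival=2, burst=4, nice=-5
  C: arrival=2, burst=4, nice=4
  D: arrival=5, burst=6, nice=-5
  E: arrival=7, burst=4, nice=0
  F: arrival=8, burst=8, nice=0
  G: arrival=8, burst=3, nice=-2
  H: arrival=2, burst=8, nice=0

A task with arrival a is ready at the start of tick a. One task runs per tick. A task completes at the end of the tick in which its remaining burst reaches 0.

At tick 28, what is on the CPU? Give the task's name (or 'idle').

t=0: ready={A} → run A
t=1: ready={A} → run A
t=2: ready={A,B,C,H} → run B
t=3: ready={A,B,C,H} → run B
t=4: ready={A,B,C,H} → run B
t=5: ready={A,B,C,D,H} → run B
t=6: ready={A,C,D,H} → run D
t=7: ready={A,C,D,E,H} → run D
t=8: ready={A,C,D,E,F,G,H} → run D
t=9: ready={A,C,D,E,F,G,H} → run D
t=10: ready={A,C,D,E,F,G,H} → run D
t=11: ready={A,C,D,E,F,G,H} → run D
t=12: ready={A,C,E,F,G,H} → run G
t=13: ready={A,C,E,F,G,H} → run G
t=14: ready={A,C,E,F,G,H} → run G
t=15: ready={A,C,E,F,H} → run E
t=16: ready={A,C,E,F,H} → run E
t=17: ready={A,C,E,F,H} → run E
t=18: ready={A,C,E,F,H} → run E
t=19: ready={A,C,F,H} → run F
t=20: ready={A,C,F,H} → run F
t=21: ready={A,C,F,H} → run F
t=22: ready={A,C,F,H} → run F
t=23: ready={A,C,F,H} → run F
t=24: ready={A,C,F,H} → run F
t=25: ready={A,C,F,H} → run F
t=26: ready={A,C,F,H} → run F
t=27: ready={A,C,H} → run H
t=28: ready={A,C,H} → run H
t=29: ready={A,C,H} → run H
t=30: ready={A,C,H} → run H
t=31: ready={A,C,H} → run H
t=32: ready={A,C,H} → run H
t=33: ready={A,C,H} → run H
t=34: ready={A,C,H} → run H
t=35: ready={A,C} → run A
t=36: ready={A,C} → run A
t=37: ready={A,C} → run A
t=38: ready={A,C} → run A
t=39: ready={A,C} → run A
t=40: ready={C} → run C
t=41: ready={C} → run C
t=42: ready={C} → run C
t=43: ready={C} → run C
t=44: (idle)
t=45: (idle)
t=46: (idle)
t=47: (idle)
t=48: (idle)
t=49: (idle)

running at tick 28 = H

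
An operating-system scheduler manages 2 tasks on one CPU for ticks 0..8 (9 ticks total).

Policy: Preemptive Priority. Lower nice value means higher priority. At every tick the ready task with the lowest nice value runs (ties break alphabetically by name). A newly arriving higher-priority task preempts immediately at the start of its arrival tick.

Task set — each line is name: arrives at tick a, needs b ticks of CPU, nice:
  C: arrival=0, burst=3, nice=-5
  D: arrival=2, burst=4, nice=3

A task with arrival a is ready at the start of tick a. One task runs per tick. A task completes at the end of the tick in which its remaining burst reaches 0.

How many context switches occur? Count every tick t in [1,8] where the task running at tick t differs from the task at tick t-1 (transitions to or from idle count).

context switches = 2

t=0: ready={C} → run C
t=1: ready={C} → run C
t=2: ready={C,D} → run C
t=3: ready={D} → run D
t=4: ready={D} → run D
t=5: ready={D} → run D
t=6: ready={D} → run D
t=7: (idle)
t=8: (idle)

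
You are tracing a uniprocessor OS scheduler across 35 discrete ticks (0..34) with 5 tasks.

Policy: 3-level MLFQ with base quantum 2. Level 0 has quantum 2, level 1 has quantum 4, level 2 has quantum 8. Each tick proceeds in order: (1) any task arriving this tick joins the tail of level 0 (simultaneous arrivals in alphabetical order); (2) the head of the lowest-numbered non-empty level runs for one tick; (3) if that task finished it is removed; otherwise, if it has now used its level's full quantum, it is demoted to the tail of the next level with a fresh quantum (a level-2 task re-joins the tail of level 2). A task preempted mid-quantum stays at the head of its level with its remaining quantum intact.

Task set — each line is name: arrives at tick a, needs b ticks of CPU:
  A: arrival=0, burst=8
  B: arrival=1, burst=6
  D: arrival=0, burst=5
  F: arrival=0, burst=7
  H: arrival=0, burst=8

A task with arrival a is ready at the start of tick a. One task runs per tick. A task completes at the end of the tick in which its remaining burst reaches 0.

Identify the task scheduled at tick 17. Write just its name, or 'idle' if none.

running at tick 17 = F

t=0: L0/L1/L2 = ADFH/-/- → run A
t=1: L0/L1/L2 = ADFHB/-/- → run A
t=2: L0/L1/L2 = DFHB/A/- → run D
t=3: L0/L1/L2 = DFHB/A/- → run D
t=4: L0/L1/L2 = FHB/AD/- → run F
t=5: L0/L1/L2 = FHB/AD/- → run F
t=6: L0/L1/L2 = HB/ADF/- → run H
t=7: L0/L1/L2 = HB/ADF/- → run H
t=8: L0/L1/L2 = B/ADFH/- → run B
t=9: L0/L1/L2 = B/ADFH/- → run B
t=10: L0/L1/L2 = -/ADFHB/- → run A
t=11: L0/L1/L2 = -/ADFHB/- → run A
t=12: L0/L1/L2 = -/ADFHB/- → run A
t=13: L0/L1/L2 = -/ADFHB/- → run A
t=14: L0/L1/L2 = -/DFHB/A → run D
t=15: L0/L1/L2 = -/DFHB/A → run D
t=16: L0/L1/L2 = -/DFHB/A → run D
t=17: L0/L1/L2 = -/FHB/A → run F
t=18: L0/L1/L2 = -/FHB/A → run F
t=19: L0/L1/L2 = -/FHB/A → run F
t=20: L0/L1/L2 = -/FHB/A → run F
t=21: L0/L1/L2 = -/HB/AF → run H
t=22: L0/L1/L2 = -/HB/AF → run H
t=23: L0/L1/L2 = -/HB/AF → run H
t=24: L0/L1/L2 = -/HB/AF → run H
t=25: L0/L1/L2 = -/B/AFH → run B
t=26: L0/L1/L2 = -/B/AFH → run B
t=27: L0/L1/L2 = -/B/AFH → run B
t=28: L0/L1/L2 = -/B/AFH → run B
t=29: L0/L1/L2 = -/-/AFH → run A
t=30: L0/L1/L2 = -/-/AFH → run A
t=31: L0/L1/L2 = -/-/FH → run F
t=32: L0/L1/L2 = -/-/H → run H
t=33: L0/L1/L2 = -/-/H → run H
t=34: (idle)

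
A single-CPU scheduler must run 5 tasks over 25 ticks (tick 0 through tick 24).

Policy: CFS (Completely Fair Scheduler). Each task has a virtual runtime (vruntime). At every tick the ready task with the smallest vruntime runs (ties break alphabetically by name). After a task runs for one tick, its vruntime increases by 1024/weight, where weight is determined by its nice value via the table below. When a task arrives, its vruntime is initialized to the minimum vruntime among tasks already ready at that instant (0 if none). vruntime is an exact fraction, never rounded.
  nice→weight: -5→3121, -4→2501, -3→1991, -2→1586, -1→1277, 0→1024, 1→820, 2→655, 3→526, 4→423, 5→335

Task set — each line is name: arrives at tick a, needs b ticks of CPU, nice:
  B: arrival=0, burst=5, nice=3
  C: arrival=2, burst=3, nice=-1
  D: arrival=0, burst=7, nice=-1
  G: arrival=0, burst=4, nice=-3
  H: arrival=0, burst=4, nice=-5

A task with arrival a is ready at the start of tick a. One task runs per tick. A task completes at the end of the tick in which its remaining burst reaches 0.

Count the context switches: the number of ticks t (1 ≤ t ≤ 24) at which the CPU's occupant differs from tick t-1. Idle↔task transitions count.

t=0: vr[B=0 D=0 G=0 H=0] → run B
t=1: vr[B=512/263 D=0 G=0 H=0] → run D
t=2: vr[B=512/263 C=0 D=1024/1277 G=0 H=0] → run C
t=3: vr[B=512/263 C=1024/1277 D=1024/1277 G=0 H=0] → run G
t=4: vr[B=512/263 C=1024/1277 D=1024/1277 G=1024/1991 H=0] → run H
t=5: vr[B=512/263 C=1024/1277 D=1024/1277 G=1024/1991 H=1024/3121] → run H
t=6: vr[B=512/263 C=1024/1277 D=1024/1277 G=1024/1991 H=2048/3121] → run G
t=7: vr[B=512/263 C=1024/1277 D=1024/1277 G=2048/1991 H=2048/3121] → run H
t=8: vr[B=512/263 C=1024/1277 D=1024/1277 G=2048/1991 H=3072/3121] → run C
t=9: vr[B=512/263 C=2048/1277 D=1024/1277 G=2048/1991 H=3072/3121] → run D
t=10: vr[B=512/263 C=2048/1277 D=2048/1277 G=2048/1991 H=3072/3121] → run H
t=11: vr[B=512/263 C=2048/1277 D=2048/1277 G=2048/1991] → run G
t=12: vr[B=512/263 C=2048/1277 D=2048/1277 G=3072/1991] → run G
t=13: vr[B=512/263 C=2048/1277 D=2048/1277] → run C
t=14: vr[B=512/263 D=2048/1277] → run D
t=15: vr[B=512/263 D=3072/1277] → run B
t=16: vr[B=1024/263 D=3072/1277] → run D
t=17: vr[B=1024/263 D=4096/1277] → run D
t=18: vr[B=1024/263 D=5120/1277] → run B
t=19: vr[B=1536/263 D=5120/1277] → run D
t=20: vr[B=1536/263 D=6144/1277] → run D
t=21: vr[B=1536/263] → run B
t=22: vr[B=2048/263] → run B
t=23: (idle)
t=24: (idle)

context switches = 18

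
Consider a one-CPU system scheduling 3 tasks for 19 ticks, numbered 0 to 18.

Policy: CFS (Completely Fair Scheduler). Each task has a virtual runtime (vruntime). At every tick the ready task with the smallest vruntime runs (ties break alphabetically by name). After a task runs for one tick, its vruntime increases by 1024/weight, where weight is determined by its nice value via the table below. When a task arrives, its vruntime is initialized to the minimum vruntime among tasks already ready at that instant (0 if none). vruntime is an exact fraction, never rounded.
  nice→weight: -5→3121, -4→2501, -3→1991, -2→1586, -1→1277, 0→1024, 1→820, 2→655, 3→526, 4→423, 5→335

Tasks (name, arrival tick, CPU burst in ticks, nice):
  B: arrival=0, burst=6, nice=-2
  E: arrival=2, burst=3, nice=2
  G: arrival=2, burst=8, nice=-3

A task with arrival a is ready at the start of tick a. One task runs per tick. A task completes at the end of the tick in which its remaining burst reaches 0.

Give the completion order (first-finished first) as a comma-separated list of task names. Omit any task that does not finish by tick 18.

t=0: vr[B=0] → run B
t=1: vr[B=512/793] → run B
t=2: vr[B=1024/793 E=1024/793 G=1024/793] → run B
t=3: vr[B=1536/793 E=1024/793 G=1024/793] → run E
t=4: vr[B=1536/793 E=1482752/519415 G=1024/793] → run G
t=5: vr[B=1536/793 E=1482752/519415 G=2850816/1578863] → run G
t=6: vr[B=1536/793 E=1482752/519415 G=3662848/1578863] → run B
t=7: vr[B=2048/793 E=1482752/519415 G=3662848/1578863] → run G
t=8: vr[B=2048/793 E=1482752/519415 G=4474880/1578863] → run B
t=9: vr[B=2560/793 E=1482752/519415 G=4474880/1578863] → run G
t=10: vr[B=2560/793 E=1482752/519415 G=5286912/1578863] → run E
t=11: vr[B=2560/793 E=2294784/519415 G=5286912/1578863] → run B
t=12: vr[E=2294784/519415 G=5286912/1578863] → run G
t=13: vr[E=2294784/519415 G=6098944/1578863] → run G
t=14: vr[E=2294784/519415 G=6910976/1578863] → run G
t=15: vr[E=2294784/519415 G=7723008/1578863] → run E
t=16: vr[G=7723008/1578863] → run G
t=17: (idle)
t=18: (idle)

completion order = B, E, G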